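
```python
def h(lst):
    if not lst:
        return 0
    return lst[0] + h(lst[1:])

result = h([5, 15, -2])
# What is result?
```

5 + 15 + (-2) + 0 = 18

Answer: 18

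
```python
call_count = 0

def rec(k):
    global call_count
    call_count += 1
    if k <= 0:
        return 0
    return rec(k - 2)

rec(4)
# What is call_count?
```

Linear recursion stepping by 2: 3 calls from k=4 down to ≤0.

Answer: 3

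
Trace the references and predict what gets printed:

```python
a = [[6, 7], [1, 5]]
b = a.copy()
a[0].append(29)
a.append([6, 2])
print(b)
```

Key concept: shallow copy with nested lists.
Step by step:
`a = [[6, 7], [1, 5]]` → a = [[6, 7], [1, 5]]
`b = a.copy()` → b = [[6, 7], [1, 5]]
`a[0].append(29)` → a = [[6, 7, 29], [1, 5]]; b = [[6, 7, 29], [1, 5]]
`a.append([6, 2])` → a = [[6, 7, 29], [1, 5], [6, 2]]
`print(b)` → prints [[6, 7, 29], [1, 5]]

Answer: [[6, 7, 29], [1, 5]]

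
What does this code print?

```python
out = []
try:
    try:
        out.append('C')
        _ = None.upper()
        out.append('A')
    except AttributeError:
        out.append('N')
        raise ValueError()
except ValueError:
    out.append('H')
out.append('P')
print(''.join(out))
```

Execution trace: 'C' (inner try body) → 'N' (inner except AttributeError) → 'H' (outer except ValueError) → 'P' (after the try/except). Output: CNHP

Answer: CNHP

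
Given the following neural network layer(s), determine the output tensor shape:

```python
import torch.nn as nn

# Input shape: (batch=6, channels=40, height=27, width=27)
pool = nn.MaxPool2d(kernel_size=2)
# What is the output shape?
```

Input: (6, 40, 27, 27) -> Output: (6, 40, 13, 13)

Answer: (6, 40, 13, 13)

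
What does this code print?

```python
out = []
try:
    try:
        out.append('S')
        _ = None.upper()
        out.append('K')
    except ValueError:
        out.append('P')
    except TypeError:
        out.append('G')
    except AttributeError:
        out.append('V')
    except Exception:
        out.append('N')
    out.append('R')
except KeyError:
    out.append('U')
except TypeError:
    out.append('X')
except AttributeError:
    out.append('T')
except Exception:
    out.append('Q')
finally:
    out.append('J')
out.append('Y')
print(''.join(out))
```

Execution trace: 'S' (inner try body) → 'V' (inner except AttributeError) → 'R' (try body, no exception) → 'J' (finally) → 'Y' (after the try/except). Output: SVRJY

Answer: SVRJY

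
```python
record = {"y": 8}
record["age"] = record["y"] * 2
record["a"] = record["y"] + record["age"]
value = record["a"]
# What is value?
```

Trace:
`record = {"y": 8}` → record = {'y': 8}
`record["age"] = record["y"] * 2` → record = {'y': 8, 'age': 16}
`record["a"] = record["y"] + record["age"]` → record = {'y': 8, 'age': 16, 'a': 24}
`value = record["a"]` → value = 24
So value = 24

Answer: 24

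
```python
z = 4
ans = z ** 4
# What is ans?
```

Trace:
`z = 4` → z = 4
`ans = z ** 4` → ans = 256
So ans = 256

Answer: 256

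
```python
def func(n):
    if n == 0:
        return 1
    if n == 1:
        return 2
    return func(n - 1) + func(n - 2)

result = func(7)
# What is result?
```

Build up from base cases: func(0)=1, func(1)=2, func(2)=3, func(3)=5, func(4)=8, func(5)=13, func(6)=21, ..., func(7)=34

Answer: 34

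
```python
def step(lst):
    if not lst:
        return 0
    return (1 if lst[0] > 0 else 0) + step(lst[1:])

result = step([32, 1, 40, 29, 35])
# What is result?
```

Count of positive elements in [32, 1, 40, 29, 35] = 5

Answer: 5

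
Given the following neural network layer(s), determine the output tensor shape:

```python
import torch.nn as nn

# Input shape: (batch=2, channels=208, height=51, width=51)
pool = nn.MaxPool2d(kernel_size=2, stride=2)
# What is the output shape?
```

Input: (2, 208, 51, 51) -> Output: (2, 208, 25, 25)

Answer: (2, 208, 25, 25)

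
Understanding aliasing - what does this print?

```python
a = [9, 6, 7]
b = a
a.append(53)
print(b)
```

Key concept: basic list aliasing.
Step by step:
`a = [9, 6, 7]` → a = [9, 6, 7]
`b = a` → b = [9, 6, 7] (same object as a)
`a.append(53)` → a = [9, 6, 7, 53] (same object as b); b = [9, 6, 7, 53] (same object as a)
`print(b)` → prints [9, 6, 7, 53]

Answer: [9, 6, 7, 53]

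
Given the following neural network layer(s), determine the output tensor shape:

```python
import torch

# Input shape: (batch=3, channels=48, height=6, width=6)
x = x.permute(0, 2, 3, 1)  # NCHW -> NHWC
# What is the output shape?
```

Input: (3, 48, 6, 6) -> Output: (3, 6, 6, 48)

Answer: (3, 6, 6, 48)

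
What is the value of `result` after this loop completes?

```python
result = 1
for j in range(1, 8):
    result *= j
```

7! = 5040
`result` takes the values: 1 → 2 → 6 → 24 → 120 → 720 → 5040

Answer: 5040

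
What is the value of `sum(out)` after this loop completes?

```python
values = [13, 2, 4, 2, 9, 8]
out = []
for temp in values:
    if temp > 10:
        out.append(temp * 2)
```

Sum of doubled values > 10
`out` takes the values: [] → [26]
So `sum(out)` = 26

Answer: 26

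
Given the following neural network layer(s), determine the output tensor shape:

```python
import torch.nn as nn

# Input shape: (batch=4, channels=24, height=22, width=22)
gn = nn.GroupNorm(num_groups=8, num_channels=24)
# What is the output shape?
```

Input: (4, 24, 22, 22) -> Output: (4, 24, 22, 22)

Answer: (4, 24, 22, 22)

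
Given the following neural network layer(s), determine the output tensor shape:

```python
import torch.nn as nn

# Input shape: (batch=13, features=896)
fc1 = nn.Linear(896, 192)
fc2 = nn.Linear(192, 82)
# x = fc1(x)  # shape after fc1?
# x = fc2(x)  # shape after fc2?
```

Input: (13, 896) -> after fc1: (13, 192) -> Output: (13, 82)

Answer: (13, 82)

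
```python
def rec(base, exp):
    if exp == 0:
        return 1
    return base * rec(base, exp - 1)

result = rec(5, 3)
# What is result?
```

rec(5, 3) = 5 * 5 * 5 = 125

Answer: 125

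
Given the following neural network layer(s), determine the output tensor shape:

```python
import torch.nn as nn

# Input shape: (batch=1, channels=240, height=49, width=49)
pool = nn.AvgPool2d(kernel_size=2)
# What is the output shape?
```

Input: (1, 240, 49, 49) -> Output: (1, 240, 24, 24)

Answer: (1, 240, 24, 24)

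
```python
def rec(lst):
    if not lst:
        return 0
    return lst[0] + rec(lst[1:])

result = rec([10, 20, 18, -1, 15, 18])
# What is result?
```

10 + 20 + 18 + (-1) + 15 + 18 + 0 = 80

Answer: 80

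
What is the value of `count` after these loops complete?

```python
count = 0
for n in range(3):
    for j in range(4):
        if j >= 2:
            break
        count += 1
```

Inner breaks at 2, outer runs 3 times
`count` takes the values: 0 → 1 → 2 → 3 → 4 → 5 → 6

Answer: 6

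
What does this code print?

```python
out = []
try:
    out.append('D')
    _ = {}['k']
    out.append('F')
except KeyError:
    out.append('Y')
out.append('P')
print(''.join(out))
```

Execution trace: 'D' (try body) → 'Y' (except KeyError) → 'P' (after the try/except). Output: DYP

Answer: DYP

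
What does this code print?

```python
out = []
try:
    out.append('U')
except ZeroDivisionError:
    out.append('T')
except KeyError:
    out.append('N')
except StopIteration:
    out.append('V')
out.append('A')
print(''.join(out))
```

Execution trace: 'U' (try body, no exception) → 'A' (after the try/except). Output: UA

Answer: UA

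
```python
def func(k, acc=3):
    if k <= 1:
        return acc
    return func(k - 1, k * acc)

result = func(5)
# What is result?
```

Accumulator trace (n, acc): (5, 3) -> (4, 15) -> (3, 60) -> (2, 180) -> (1, 360) -> return 360

Answer: 360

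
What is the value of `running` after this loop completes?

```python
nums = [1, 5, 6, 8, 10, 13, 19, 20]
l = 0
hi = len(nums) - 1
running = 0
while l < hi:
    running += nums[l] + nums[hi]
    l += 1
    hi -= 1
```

Sum of pairs from ends
`running` takes the values: 0 → 21 → 45 → 64 → 82

Answer: 82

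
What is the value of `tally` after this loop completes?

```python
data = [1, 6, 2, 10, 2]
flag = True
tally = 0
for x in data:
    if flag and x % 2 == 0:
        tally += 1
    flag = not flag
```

Count even values at even positions
`tally` takes the values: 0 → 1 → 2

Answer: 2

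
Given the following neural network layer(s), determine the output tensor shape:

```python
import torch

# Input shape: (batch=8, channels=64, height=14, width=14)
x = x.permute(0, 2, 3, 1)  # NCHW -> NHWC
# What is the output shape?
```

Input: (8, 64, 14, 14) -> Output: (8, 14, 14, 64)

Answer: (8, 14, 14, 64)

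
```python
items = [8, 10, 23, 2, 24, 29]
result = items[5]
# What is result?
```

Trace:
`items = [8, 10, 23, 2, 24, 29]` → items = [8, 10, 23, 2, 24, 29]
`result = items[5]` → result = 29
So result = 29

Answer: 29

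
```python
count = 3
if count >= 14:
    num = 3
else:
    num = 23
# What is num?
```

Trace:
`count = 3` → count = 3
`if count >= 14: ...` → count >= 14 is False, take else branch → num = 23
So num = 23

Answer: 23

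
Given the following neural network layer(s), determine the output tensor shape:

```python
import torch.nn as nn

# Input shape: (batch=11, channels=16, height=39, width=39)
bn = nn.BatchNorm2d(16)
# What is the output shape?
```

Input: (11, 16, 39, 39) -> Output: (11, 16, 39, 39)

Answer: (11, 16, 39, 39)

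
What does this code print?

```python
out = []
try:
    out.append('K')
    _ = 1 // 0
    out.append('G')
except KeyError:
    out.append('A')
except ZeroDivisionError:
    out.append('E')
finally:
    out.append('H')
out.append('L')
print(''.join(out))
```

Execution trace: 'K' (try body) → 'E' (except ZeroDivisionError) → 'H' (finally) → 'L' (after the try/except). Output: KEHL

Answer: KEHL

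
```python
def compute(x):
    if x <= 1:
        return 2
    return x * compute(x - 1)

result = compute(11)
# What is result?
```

compute(11) = 11 * 10 * 9 * 8 * 7 * 6 * 5 * 4 * 3 * 2 * 2 = 79833600

Answer: 79833600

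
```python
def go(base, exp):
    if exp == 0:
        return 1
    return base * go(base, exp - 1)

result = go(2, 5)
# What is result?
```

go(2, 5) = 2 * 2 * 2 * 2 * 2 = 32

Answer: 32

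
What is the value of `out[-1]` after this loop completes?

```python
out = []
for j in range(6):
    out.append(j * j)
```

Last element of squares 0 to 5
`out` takes the values: [] → [0] → [0, 1] → [0, 1, 4] → [0, 1, 4, 9] → [0, 1, 4, 9, 16] → [0, 1, 4, 9, 16, 25]
So `out[-1]` = 25

Answer: 25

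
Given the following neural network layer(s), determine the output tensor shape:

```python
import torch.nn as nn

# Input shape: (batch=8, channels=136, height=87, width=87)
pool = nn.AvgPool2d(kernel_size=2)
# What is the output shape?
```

Input: (8, 136, 87, 87) -> Output: (8, 136, 43, 43)

Answer: (8, 136, 43, 43)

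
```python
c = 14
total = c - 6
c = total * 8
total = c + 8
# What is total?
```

Trace:
`c = 14` → c = 14
`total = c - 6` → total = 8
`c = total * 8` → c = 64
`total = c + 8` → total = 72
So total = 72

Answer: 72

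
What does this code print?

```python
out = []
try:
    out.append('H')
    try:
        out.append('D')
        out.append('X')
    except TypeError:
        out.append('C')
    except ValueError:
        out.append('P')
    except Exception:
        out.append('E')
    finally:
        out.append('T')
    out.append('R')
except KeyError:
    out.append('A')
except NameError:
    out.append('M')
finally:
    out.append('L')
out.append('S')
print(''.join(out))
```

Execution trace: 'H' (try body) → 'D' (inner try body) → 'X' (inner try body, no exception) → 'T' (inner finally) → 'R' (try body, no exception) → 'L' (finally) → 'S' (after the try/except). Output: HDXTRLS

Answer: HDXTRLS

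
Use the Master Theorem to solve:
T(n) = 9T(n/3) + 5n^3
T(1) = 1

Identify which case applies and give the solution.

a=9, b=3, f(n)=5n^3. log_3(9) = 2. Since c=3 > 2 and the regularity condition holds (9(n/3)^3 = (9/3^3)n^3 with 9/3^3 < 1), Case 3 applies: T(n) = Θ(f(n)) = O(n^3).

Answer: O(n^3) - Case 3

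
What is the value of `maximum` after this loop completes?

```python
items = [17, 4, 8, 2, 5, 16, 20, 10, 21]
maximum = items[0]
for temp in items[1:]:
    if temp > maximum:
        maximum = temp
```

Maximum of [17, 4, 8, 2, 5, 16, 20, 10, 21]
`maximum` takes the values: 17 → 20 → 21

Answer: 21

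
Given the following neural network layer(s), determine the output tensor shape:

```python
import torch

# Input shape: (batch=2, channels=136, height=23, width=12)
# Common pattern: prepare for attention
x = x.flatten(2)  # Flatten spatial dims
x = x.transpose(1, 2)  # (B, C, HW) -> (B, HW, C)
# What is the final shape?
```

Input: (2, 136, 23, 12) -> after flatten(2): (2, 136, 276) -> Output: (2, 276, 136)

Answer: (2, 276, 136)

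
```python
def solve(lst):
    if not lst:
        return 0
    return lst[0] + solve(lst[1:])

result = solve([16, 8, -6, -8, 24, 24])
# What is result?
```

16 + 8 + (-6) + (-8) + 24 + 24 + 0 = 58

Answer: 58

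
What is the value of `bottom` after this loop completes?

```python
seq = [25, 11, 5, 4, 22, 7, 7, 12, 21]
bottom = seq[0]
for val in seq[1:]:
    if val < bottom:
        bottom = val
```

Minimum of [25, 11, 5, 4, 22, 7, 7, 12, 21]
`bottom` takes the values: 25 → 11 → 5 → 4

Answer: 4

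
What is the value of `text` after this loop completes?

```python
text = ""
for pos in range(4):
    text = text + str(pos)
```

Concatenate digits 0 to 3
`text` takes the values: "" → "0" → "01" → "012" → "0123"

Answer: "0123"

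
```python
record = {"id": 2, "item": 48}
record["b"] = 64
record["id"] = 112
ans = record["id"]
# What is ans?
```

Trace:
`record = {"id": 2, "item": 48}` → record = {'id': 2, 'item': 48}
`record["b"] = 64` → record = {'id': 2, 'item': 48, 'b': 64}
`record["id"] = 112` → record = {'id': 112, 'item': 48, 'b': 64}
`ans = record["id"]` → ans = 112
So ans = 112

Answer: 112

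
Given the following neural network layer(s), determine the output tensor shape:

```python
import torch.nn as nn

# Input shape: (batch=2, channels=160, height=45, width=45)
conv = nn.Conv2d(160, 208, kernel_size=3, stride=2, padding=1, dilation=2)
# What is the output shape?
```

Input: (2, 160, 45, 45) -> Output: (2, 208, 22, 22)

Answer: (2, 208, 22, 22)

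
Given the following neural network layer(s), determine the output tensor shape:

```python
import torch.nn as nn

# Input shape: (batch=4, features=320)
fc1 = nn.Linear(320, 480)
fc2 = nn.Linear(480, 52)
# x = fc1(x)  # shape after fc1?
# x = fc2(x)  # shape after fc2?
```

Input: (4, 320) -> after fc1: (4, 480) -> Output: (4, 52)

Answer: (4, 52)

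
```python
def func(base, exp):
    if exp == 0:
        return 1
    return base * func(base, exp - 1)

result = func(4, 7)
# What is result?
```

func(4, 7) = 4 * 4 * 4 * 4 * 4 * 4 * 4 = 16384

Answer: 16384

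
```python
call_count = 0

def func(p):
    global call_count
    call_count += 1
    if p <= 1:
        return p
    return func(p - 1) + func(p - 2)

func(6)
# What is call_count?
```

Calls(p) = 1 + Calls(p-1) + Calls(p-2); Calls(0)=Calls(1)=1. For p=6 this gives 25.

Answer: 25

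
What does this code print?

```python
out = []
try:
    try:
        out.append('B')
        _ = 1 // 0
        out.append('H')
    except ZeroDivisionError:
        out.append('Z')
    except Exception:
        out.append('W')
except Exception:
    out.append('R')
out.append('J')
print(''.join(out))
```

Execution trace: 'B' (inner try body) → 'Z' (inner except ZeroDivisionError) → 'J' (after the try/except). Output: BZJ

Answer: BZJ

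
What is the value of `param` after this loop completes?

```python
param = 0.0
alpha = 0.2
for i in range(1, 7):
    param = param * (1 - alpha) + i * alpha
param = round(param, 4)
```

Moving average with lr=0.2
`param` takes the values: 0.0 → 0.2 → 0.56 → 1.048 → 1.6384 → 2.31072 → 3.048576 → 3.0486

Answer: 3.0486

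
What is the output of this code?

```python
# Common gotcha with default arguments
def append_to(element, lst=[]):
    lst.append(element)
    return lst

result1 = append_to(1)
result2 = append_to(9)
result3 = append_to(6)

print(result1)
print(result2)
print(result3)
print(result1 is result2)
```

Key concept: mutable default argument gotcha.
Step by step:
`result1 = append_to(1)` → result1 = [1]
`result2 = append_to(9)` → result1 = [1, 9] (same object as result2); result2 = [1, 9] (same object as result1)
`result3 = append_to(6)` → result1 = [1, 9, 6] (same object as result2, result3); result2 = [1, 9, 6] (same object as result1, result3); result3 = [1, 9, 6] (same object as result1, result2)
`print(result1)` → prints [1, 9, 6]
`print(result2)` → prints [1, 9, 6]
`print(result3)` → prints [1, 9, 6]
`print(result1 is result2)` → prints True

Answer:
[1, 9, 6]
[1, 9, 6]
[1, 9, 6]
True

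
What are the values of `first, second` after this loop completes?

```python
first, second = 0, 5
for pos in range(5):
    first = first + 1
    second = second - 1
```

first goes 0→5, second goes 5→0
`first, second` takes the values: (0, 5) → (1, 5) → (1, 4) → (2, 4) → (2, 3) → (3, 3) → (3, 2) → (4, 2) → (4, 1) → (5, 1) → (5, 0)

Answer: 5, 0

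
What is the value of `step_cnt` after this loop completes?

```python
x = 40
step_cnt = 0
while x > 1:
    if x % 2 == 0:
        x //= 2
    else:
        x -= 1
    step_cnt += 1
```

Steps to reduce 40 to 1
`step_cnt` takes the values: 0 → 1 → 2 → 3 → 4 → 5 → 6

Answer: 6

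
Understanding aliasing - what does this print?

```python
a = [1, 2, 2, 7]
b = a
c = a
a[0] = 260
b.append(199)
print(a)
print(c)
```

Key concept: multiple aliases.
Step by step:
`a = [1, 2, 2, 7]` → a = [1, 2, 2, 7]
`b = a` → b = [1, 2, 2, 7] (same object as a)
`c = a` → c = [1, 2, 2, 7] (same object as a, b)
`a[0] = 260` → a = [260, 2, 2, 7] (same object as b, c); b = [260, 2, 2, 7] (same object as a, c); c = [260, 2, 2, 7] (same object as a, b)
`b.append(199)` → a = [260, 2, 2, 7, 199] (same object as b, c); b = [260, 2, 2, 7, 199] (same object as a, c); c = [260, 2, 2, 7, 199] (same object as a, b)
`print(a)` → prints [260, 2, 2, 7, 199]
`print(c)` → prints [260, 2, 2, 7, 199]

Answer:
[260, 2, 2, 7, 199]
[260, 2, 2, 7, 199]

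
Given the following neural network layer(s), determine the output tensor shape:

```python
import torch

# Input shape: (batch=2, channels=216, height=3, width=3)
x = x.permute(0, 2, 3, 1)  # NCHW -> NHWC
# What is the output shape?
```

Input: (2, 216, 3, 3) -> Output: (2, 3, 3, 216)

Answer: (2, 3, 3, 216)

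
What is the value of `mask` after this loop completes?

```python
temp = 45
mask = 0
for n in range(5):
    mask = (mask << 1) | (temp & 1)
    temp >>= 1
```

Reverse lowest 5 bits of 45
`mask` takes the values: 0 → 1 → 2 → 5 → 11 → 22

Answer: 22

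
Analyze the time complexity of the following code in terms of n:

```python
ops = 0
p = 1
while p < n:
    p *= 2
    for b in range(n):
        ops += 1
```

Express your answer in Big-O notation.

Each loop level contributes: log n × n. Multiplying the contributions gives O(n log n).

Answer: O(n log n)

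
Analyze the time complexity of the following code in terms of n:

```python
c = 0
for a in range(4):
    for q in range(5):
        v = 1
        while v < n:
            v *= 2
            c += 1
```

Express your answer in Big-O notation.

Each loop level contributes: 1 × 1 × log n. Multiplying the contributions gives O(log n).

Answer: O(log n)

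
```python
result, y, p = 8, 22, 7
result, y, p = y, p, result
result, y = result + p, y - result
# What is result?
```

Trace:
`result, y, p = 8, 22, 7` → result = 8; y = 22; p = 7
`result, y, p = y, p, result` → result = 22; y = 7; p = 8
`result, y = result + p, y - result` → result = 30; y = -15
So result = 30

Answer: 30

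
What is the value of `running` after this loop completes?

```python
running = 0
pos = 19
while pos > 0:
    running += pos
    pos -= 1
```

Sum 19 down to 1
`running` takes the values: 0 → 19 → 37 → 54 → 70 → 85 → 99 → 112 → 124 → 135 → 145 → 154 → 162 → 169 → 175 → 180 → 184 → 187 → 189 → 190

Answer: 190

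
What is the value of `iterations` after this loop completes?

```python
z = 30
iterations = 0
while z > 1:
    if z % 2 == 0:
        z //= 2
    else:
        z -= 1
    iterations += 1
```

Steps to reduce 30 to 1
`iterations` takes the values: 0 → 1 → 2 → 3 → 4 → 5 → 6 → 7

Answer: 7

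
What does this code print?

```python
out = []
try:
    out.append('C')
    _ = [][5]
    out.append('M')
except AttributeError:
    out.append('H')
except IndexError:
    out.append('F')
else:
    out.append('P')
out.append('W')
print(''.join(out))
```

Execution trace: 'C' (try body) → 'F' (except IndexError) → 'W' (after the try/except). Output: CFW

Answer: CFW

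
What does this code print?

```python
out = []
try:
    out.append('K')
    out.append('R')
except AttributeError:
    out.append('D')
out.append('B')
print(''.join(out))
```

Execution trace: 'K' (try body) → 'R' (try body, no exception) → 'B' (after the try/except). Output: KRB

Answer: KRB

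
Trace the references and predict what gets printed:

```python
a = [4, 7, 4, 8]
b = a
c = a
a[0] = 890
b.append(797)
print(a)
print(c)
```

Key concept: multiple aliases.
Step by step:
`a = [4, 7, 4, 8]` → a = [4, 7, 4, 8]
`b = a` → b = [4, 7, 4, 8] (same object as a)
`c = a` → c = [4, 7, 4, 8] (same object as a, b)
`a[0] = 890` → a = [890, 7, 4, 8] (same object as b, c); b = [890, 7, 4, 8] (same object as a, c); c = [890, 7, 4, 8] (same object as a, b)
`b.append(797)` → a = [890, 7, 4, 8, 797] (same object as b, c); b = [890, 7, 4, 8, 797] (same object as a, c); c = [890, 7, 4, 8, 797] (same object as a, b)
`print(a)` → prints [890, 7, 4, 8, 797]
`print(c)` → prints [890, 7, 4, 8, 797]

Answer:
[890, 7, 4, 8, 797]
[890, 7, 4, 8, 797]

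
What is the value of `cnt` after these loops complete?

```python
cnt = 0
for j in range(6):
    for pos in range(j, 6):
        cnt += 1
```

Upper triangle: 6 + 5 + ... + 1
`cnt` takes the values: 0 → 1 → 2 → 3 → 4 → 5 → 6 → 7 → 8 → 9 → 10 → 11 → 12 → 13 → 14 → 15 → 16 → 17 → 18 → 19 → 20 → 21

Answer: 21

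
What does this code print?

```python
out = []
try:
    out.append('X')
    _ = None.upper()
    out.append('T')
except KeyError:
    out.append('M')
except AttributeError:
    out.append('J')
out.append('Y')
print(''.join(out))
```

Execution trace: 'X' (try body) → 'J' (except AttributeError) → 'Y' (after the try/except). Output: XJY

Answer: XJY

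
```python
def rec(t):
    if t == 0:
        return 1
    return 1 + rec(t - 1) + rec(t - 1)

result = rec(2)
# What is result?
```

rec(t) = 1 + 2·rec(t-1), rec(0)=1. Closed form: (1+1)·2^2 - 1 = 7.

Answer: 7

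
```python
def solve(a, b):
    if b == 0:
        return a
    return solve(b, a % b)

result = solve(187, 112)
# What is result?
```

solve(187, 112) -> solve(112, 75) -> solve(75, 37) -> solve(37, 1) -> solve(1, 0) -> 1

Answer: 1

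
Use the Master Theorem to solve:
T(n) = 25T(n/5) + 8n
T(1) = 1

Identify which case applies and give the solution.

a=25, b=5, f(n)=8n. log_5(25) = 2. Since c=1 < 2, Case 1 applies: T(n) = Θ(n^log_b(a)) = O(n^2).

Answer: O(n^2) - Case 1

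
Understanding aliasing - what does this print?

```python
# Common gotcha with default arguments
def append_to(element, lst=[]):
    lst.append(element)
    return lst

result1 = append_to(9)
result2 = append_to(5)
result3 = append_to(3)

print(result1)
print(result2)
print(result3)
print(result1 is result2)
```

Key concept: mutable default argument gotcha.
Step by step:
`result1 = append_to(9)` → result1 = [9]
`result2 = append_to(5)` → result1 = [9, 5] (same object as result2); result2 = [9, 5] (same object as result1)
`result3 = append_to(3)` → result1 = [9, 5, 3] (same object as result2, result3); result2 = [9, 5, 3] (same object as result1, result3); result3 = [9, 5, 3] (same object as result1, result2)
`print(result1)` → prints [9, 5, 3]
`print(result2)` → prints [9, 5, 3]
`print(result3)` → prints [9, 5, 3]
`print(result1 is result2)` → prints True

Answer:
[9, 5, 3]
[9, 5, 3]
[9, 5, 3]
True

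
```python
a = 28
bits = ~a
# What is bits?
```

Trace:
`a = 28` → a = 28
`bits = ~a` → bits = -29
So bits = -29

Answer: -29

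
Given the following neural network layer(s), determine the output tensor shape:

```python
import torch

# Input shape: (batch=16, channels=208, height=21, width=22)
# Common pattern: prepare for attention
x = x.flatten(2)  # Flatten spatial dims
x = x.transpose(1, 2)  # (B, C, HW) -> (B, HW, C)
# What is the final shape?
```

Input: (16, 208, 21, 22) -> after flatten(2): (16, 208, 462) -> Output: (16, 462, 208)

Answer: (16, 462, 208)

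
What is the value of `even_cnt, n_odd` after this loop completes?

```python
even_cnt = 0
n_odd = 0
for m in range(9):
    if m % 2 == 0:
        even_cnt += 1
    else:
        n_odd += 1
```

Count evens and odds in range(9)
`even_cnt, n_odd` takes the values: (0, 0) → (1, 0) → (1, 1) → (2, 1) → (2, 2) → (3, 2) → (3, 3) → (4, 3) → (4, 4) → (5, 4)

Answer: 5, 4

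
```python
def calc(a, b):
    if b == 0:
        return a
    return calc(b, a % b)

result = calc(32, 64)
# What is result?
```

calc(32, 64) -> calc(64, 32) -> calc(32, 0) -> 32

Answer: 32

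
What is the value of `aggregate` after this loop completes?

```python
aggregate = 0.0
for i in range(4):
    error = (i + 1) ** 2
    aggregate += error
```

Sum of squared losses 1² + 2² + ... + 4²
`aggregate` takes the values: 0.0 → 1.0 → 5.0 → 14.0 → 30.0

Answer: 30.0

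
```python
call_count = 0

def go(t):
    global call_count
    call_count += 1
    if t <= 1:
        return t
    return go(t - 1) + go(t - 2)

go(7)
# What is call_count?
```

Calls(t) = 1 + Calls(t-1) + Calls(t-2); Calls(0)=Calls(1)=1. For t=7 this gives 41.

Answer: 41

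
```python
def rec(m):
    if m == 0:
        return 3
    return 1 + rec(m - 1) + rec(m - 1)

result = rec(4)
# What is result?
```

rec(m) = 1 + 2·rec(m-1), rec(0)=3. Closed form: (3+1)·2^4 - 1 = 63.

Answer: 63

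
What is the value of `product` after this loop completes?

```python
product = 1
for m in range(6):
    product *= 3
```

3^6 = 729
`product` takes the values: 1 → 3 → 9 → 27 → 81 → 243 → 729

Answer: 729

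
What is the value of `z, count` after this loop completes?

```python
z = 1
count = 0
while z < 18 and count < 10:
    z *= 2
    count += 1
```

Double until >= 18 or 10 iterations
`z, count` takes the values: (1, 0) → (2, 0) → (2, 1) → (4, 1) → (4, 2) → (8, 2) → (8, 3) → (16, 3) → (16, 4) → (32, 4) → (32, 5)

Answer: 32, 5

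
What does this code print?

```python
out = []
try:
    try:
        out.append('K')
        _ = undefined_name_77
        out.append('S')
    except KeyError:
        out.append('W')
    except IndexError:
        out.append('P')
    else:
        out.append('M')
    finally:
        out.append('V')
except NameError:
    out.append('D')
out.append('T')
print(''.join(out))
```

Execution trace: 'K' (try body) → 'V' (finally) → 'D' (outer except NameError) → 'T' (after the try/except). Output: KVDT

Answer: KVDT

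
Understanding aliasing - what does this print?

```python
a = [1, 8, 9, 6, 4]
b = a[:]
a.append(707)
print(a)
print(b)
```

Key concept: slice [:] creates copy.
Step by step:
`a = [1, 8, 9, 6, 4]` → a = [1, 8, 9, 6, 4]
`b = a[:]` → b = [1, 8, 9, 6, 4]
`a.append(707)` → a = [1, 8, 9, 6, 4, 707]
`print(a)` → prints [1, 8, 9, 6, 4, 707]
`print(b)` → prints [1, 8, 9, 6, 4]

Answer:
[1, 8, 9, 6, 4, 707]
[1, 8, 9, 6, 4]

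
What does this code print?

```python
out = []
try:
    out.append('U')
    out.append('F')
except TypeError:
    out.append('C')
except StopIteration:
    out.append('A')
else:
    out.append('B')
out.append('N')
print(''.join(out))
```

Execution trace: 'U' (try body) → 'F' (try body, no exception) → 'B' (else) → 'N' (after the try/except). Output: UFBN

Answer: UFBN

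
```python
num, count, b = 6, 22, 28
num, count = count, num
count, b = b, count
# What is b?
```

Trace:
`num, count, b = 6, 22, 28` → num = 6; count = 22; b = 28
`num, count = count, num` → num = 22; count = 6
`count, b = b, count` → count = 28; b = 6
So b = 6

Answer: 6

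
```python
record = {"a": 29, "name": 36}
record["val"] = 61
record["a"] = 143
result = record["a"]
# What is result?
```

Trace:
`record = {"a": 29, "name": 36}` → record = {'a': 29, 'name': 36}
`record["val"] = 61` → record = {'a': 29, 'name': 36, 'val': 61}
`record["a"] = 143` → record = {'a': 143, 'name': 36, 'val': 61}
`result = record["a"]` → result = 143
So result = 143

Answer: 143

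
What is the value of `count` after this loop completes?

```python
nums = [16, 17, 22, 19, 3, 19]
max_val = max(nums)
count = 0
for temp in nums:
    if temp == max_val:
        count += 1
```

Count of max value 22 in [16, 17, 22, 19, 3, 19]
`count` takes the values: 0 → 1

Answer: 1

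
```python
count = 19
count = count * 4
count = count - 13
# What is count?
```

Trace:
`count = 19` → count = 19
`count = count * 4` → count = 76
`count = count - 13` → count = 63
So count = 63

Answer: 63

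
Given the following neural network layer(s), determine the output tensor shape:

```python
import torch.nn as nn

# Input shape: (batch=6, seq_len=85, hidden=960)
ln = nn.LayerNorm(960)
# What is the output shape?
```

Input: (6, 85, 960) -> Output: (6, 85, 960)

Answer: (6, 85, 960)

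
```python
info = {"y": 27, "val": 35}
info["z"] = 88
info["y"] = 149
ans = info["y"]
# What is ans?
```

Trace:
`info = {"y": 27, "val": 35}` → info = {'y': 27, 'val': 35}
`info["z"] = 88` → info = {'y': 27, 'val': 35, 'z': 88}
`info["y"] = 149` → info = {'y': 149, 'val': 35, 'z': 88}
`ans = info["y"]` → ans = 149
So ans = 149

Answer: 149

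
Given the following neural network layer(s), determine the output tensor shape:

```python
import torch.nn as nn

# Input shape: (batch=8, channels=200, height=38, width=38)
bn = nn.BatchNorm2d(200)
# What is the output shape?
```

Input: (8, 200, 38, 38) -> Output: (8, 200, 38, 38)

Answer: (8, 200, 38, 38)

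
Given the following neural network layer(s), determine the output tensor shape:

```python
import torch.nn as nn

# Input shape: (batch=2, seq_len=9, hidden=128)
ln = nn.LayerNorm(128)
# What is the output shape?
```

Input: (2, 9, 128) -> Output: (2, 9, 128)

Answer: (2, 9, 128)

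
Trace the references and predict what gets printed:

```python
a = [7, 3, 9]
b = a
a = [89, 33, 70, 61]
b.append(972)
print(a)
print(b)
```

Key concept: rebinding vs mutation: a is rebound to a new list, b still points at the original.
Step by step:
`a = [7, 3, 9]` → a = [7, 3, 9]
`b = a` → b = [7, 3, 9] (same object as a)
`a = [89, 33, 70, 61]` → a = [89, 33, 70, 61]
`b.append(972)` → b = [7, 3, 9, 972]
`print(a)` → prints [89, 33, 70, 61]
`print(b)` → prints [7, 3, 9, 972]

Answer:
[89, 33, 70, 61]
[7, 3, 9, 972]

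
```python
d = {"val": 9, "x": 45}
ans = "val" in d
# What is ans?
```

Trace:
`d = {"val": 9, "x": 45}` → d = {'val': 9, 'x': 45}
`ans = "val" in d` → ans = True
So ans = True

Answer: True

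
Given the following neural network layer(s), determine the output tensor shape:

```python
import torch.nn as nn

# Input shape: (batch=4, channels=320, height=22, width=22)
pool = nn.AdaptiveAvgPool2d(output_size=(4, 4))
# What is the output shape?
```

Input: (4, 320, 22, 22) -> Output: (4, 320, 4, 4)

Answer: (4, 320, 4, 4)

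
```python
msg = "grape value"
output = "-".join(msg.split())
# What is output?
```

Trace:
`msg = "grape value"` → msg = 'grape value'
`output = "-".join(msg.split())` → output = 'grape-value'
So output = 'grape-value'

Answer: 'grape-value'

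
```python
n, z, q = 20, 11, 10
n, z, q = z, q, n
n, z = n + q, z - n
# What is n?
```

Trace:
`n, z, q = 20, 11, 10` → n = 20; z = 11; q = 10
`n, z, q = z, q, n` → n = 11; z = 10; q = 20
`n, z = n + q, z - n` → n = 31; z = -1
So n = 31

Answer: 31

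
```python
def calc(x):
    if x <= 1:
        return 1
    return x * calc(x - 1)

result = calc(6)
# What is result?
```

calc(6) = 6 * 5 * 4 * 3 * 2 * 1 = 720

Answer: 720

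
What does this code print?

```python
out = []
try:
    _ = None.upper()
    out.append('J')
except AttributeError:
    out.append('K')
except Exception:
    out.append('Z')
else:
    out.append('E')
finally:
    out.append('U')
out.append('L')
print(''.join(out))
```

Execution trace: 'K' (except AttributeError) → 'U' (finally) → 'L' (after the try/except). Output: KUL

Answer: KUL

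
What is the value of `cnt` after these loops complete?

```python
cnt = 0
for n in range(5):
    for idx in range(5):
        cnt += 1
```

5 * 5 = 25
`cnt` takes the values: 0 → 1 → 2 → 3 → 4 → 5 → 6 → 7 → 8 → 9 → 10 → 11 → 12 → 13 → 14 → 15 → 16 → 17 → 18 → 19 → 20 → 21 → 22 → 23 → 24 → 25

Answer: 25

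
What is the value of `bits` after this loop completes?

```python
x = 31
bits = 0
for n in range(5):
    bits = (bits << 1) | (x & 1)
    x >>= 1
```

Reverse lowest 5 bits of 31
`bits` takes the values: 0 → 1 → 3 → 7 → 15 → 31

Answer: 31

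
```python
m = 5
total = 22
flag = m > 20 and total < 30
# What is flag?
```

Trace:
`m = 5` → m = 5
`total = 22` → total = 22
`flag = m > 20 and total < 30` → flag = False
So flag = False

Answer: False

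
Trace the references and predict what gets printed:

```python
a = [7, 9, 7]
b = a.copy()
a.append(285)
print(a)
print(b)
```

Key concept: list.copy() creates independent copy.
Step by step:
`a = [7, 9, 7]` → a = [7, 9, 7]
`b = a.copy()` → b = [7, 9, 7]
`a.append(285)` → a = [7, 9, 7, 285]
`print(a)` → prints [7, 9, 7, 285]
`print(b)` → prints [7, 9, 7]

Answer:
[7, 9, 7, 285]
[7, 9, 7]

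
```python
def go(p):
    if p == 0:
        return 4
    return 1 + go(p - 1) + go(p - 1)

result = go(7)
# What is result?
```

go(p) = 1 + 2·go(p-1), go(0)=4. Closed form: (4+1)·2^7 - 1 = 639.

Answer: 639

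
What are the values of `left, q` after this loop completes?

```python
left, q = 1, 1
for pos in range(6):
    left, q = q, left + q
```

Fibonacci: after 6 iterations
`left, q` takes the values: (1, 1) → (1, 2) → (2, 3) → (3, 5) → (5, 8) → (8, 13) → (13, 21)

Answer: 13, 21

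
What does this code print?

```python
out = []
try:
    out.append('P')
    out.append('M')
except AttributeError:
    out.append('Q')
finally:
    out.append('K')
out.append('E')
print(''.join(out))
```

Execution trace: 'P' (try body) → 'M' (try body, no exception) → 'K' (finally) → 'E' (after the try/except). Output: PMKE

Answer: PMKE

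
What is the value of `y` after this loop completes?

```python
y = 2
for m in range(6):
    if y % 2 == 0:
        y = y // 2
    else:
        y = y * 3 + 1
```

Collatz-style transformation from 2
`y` takes the values: 2 → 1 → 4 → 2 → 1 → 4 → 2

Answer: 2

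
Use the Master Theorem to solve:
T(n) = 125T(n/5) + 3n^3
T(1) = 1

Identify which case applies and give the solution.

a=125, b=5, f(n)=3n^3. log_5(125) = 3. Since c=3 = 3, Case 2 applies: T(n) = Θ(n^log_b(a) · log n) = O(n^3 log n).

Answer: O(n^3 log n) - Case 2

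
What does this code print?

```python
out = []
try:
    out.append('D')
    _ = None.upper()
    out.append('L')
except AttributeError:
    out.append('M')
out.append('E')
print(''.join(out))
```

Execution trace: 'D' (try body) → 'M' (except AttributeError) → 'E' (after the try/except). Output: DME

Answer: DME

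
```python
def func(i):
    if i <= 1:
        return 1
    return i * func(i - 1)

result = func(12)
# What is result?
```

func(12) = 12 * 11 * 10 * 9 * 8 * 7 * 6 * 5 * 4 * 3 * 2 * 1 = 479001600

Answer: 479001600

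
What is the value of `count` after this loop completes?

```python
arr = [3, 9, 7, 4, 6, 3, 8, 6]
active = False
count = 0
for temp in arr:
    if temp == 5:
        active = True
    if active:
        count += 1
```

Count elements after first 5 in [3, 9, 7, 4, 6, 3, 8, 6]
`count` takes the values: 0

Answer: 0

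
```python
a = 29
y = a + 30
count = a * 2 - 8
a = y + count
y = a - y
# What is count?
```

Trace:
`a = 29` → a = 29
`y = a + 30` → y = 59
`count = a * 2 - 8` → count = 50
`a = y + count` → a = 109
`y = a - y` → y = 50
So count = 50

Answer: 50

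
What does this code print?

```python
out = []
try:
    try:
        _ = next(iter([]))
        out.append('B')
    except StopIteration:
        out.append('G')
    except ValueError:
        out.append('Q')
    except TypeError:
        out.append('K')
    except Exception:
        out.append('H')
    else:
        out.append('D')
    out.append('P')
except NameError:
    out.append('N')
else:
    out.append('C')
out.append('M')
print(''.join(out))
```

Execution trace: 'G' (inner except StopIteration) → 'P' (try body, no exception) → 'C' (else) → 'M' (after the try/except). Output: GPCM

Answer: GPCM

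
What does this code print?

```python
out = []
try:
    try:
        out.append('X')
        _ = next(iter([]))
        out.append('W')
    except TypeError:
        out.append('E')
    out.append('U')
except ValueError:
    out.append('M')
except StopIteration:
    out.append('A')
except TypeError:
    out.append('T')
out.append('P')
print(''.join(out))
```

Execution trace: 'X' (inner try body) → 'A' (except StopIteration) → 'P' (after the try/except). Output: XAP

Answer: XAP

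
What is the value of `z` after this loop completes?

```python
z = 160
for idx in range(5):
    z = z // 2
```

Halve 5 times: 160 // 2^5 = 5
`z` takes the values: 160 → 80 → 40 → 20 → 10 → 5

Answer: 5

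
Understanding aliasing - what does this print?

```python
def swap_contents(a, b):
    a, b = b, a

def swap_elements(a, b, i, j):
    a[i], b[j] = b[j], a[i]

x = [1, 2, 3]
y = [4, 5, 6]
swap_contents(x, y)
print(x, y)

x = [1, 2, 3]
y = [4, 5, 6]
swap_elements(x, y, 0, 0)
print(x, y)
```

Key concept: parameter rebinding vs mutation.
Step by step:
`x = [1, 2, 3]` → x = [1, 2, 3]
`y = [4, 5, 6]` → y = [4, 5, 6]
`swap_contents(x, y)` → no visible change to tracked variables
`print(x, y)` → prints [1, 2, 3] [4, 5, 6]
`x = [1, 2, 3]` → x = [1, 2, 3]
`y = [4, 5, 6]` → y = [4, 5, 6]
`swap_elements(x, y, 0, 0)` → x = [4, 2, 3]; y = [1, 5, 6]
`print(x, y)` → prints [4, 2, 3] [1, 5, 6]

Answer:
[1, 2, 3] [4, 5, 6]
[4, 2, 3] [1, 5, 6]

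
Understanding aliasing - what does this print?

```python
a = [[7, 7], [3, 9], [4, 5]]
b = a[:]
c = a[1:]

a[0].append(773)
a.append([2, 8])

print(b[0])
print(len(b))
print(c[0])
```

Key concept: slice with nested mutation.
Step by step:
`a = [[7, 7], [3, 9], [4, 5]]` → a = [[7, 7], [3, 9], [4, 5]]
`b = a[:]` → b = [[7, 7], [3, 9], [4, 5]]
`c = a[1:]` → c = [[3, 9], [4, 5]]
`a[0].append(773)` → a = [[7, 7, 773], [3, 9], [4, 5]]; b = [[7, 7, 773], [3, 9], [4, 5]]
`a.append([2, 8])` → a = [[7, 7, 773], [3, 9], [4, 5], [2, 8]]
`print(b[0])` → prints [7, 7, 773]
`print(len(b))` → prints 3
`print(c[0])` → prints [3, 9]

Answer:
[7, 7, 773]
3
[3, 9]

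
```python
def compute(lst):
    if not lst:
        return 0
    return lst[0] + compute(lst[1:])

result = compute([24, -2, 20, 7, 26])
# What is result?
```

24 + (-2) + 20 + 7 + 26 + 0 = 75

Answer: 75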